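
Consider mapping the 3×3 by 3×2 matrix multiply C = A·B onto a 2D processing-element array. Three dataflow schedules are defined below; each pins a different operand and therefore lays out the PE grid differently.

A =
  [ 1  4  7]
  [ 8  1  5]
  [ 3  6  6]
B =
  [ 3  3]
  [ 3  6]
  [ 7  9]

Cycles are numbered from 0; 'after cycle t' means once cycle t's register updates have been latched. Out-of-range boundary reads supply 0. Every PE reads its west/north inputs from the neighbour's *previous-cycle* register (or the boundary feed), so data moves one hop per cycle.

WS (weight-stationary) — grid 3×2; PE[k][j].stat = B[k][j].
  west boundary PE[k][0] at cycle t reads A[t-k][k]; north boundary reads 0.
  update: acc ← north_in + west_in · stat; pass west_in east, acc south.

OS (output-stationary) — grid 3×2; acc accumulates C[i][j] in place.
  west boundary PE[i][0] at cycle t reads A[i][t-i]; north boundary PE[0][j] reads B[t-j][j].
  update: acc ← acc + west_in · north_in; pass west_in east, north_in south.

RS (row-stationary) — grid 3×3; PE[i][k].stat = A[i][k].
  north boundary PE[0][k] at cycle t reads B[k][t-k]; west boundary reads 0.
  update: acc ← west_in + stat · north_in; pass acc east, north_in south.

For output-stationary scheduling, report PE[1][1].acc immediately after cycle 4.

PE[1][1].acc = 75

OS on a 3×2 grid — tracing PE[1][1] and its feeders:
  after 0 — PE[0][1] acc=0, pass-E 0, pass-S 0
  after 0 — PE[1][0] acc=0, pass-E 0, pass-S 0
  after 0 — PE[1][1] acc=0, pass-E 0, pass-S 0
  after 1 — PE[0][1] acc=3, pass-E 1, pass-S 3
  after 1 — PE[1][0] acc=24, pass-E 8, pass-S 3
  after 1 — PE[1][1] acc=0, pass-E 0, pass-S 0
  after 2 — PE[0][1] acc=27, pass-E 4, pass-S 6
  after 2 — PE[1][0] acc=27, pass-E 1, pass-S 3
  after 2 — PE[1][1] acc=24, pass-E 8, pass-S 3
  after 3 — PE[0][1] acc=90, pass-E 7, pass-S 9
  after 3 — PE[1][0] acc=62, pass-E 5, pass-S 7
  after 3 — PE[1][1] acc=30, pass-E 1, pass-S 6
  after 4 — PE[0][1] acc=90, pass-E 0, pass-S 0
  after 4 — PE[1][0] acc=62, pass-E 0, pass-S 0
  after 4 — PE[1][1] acc=75, pass-E 5, pass-S 9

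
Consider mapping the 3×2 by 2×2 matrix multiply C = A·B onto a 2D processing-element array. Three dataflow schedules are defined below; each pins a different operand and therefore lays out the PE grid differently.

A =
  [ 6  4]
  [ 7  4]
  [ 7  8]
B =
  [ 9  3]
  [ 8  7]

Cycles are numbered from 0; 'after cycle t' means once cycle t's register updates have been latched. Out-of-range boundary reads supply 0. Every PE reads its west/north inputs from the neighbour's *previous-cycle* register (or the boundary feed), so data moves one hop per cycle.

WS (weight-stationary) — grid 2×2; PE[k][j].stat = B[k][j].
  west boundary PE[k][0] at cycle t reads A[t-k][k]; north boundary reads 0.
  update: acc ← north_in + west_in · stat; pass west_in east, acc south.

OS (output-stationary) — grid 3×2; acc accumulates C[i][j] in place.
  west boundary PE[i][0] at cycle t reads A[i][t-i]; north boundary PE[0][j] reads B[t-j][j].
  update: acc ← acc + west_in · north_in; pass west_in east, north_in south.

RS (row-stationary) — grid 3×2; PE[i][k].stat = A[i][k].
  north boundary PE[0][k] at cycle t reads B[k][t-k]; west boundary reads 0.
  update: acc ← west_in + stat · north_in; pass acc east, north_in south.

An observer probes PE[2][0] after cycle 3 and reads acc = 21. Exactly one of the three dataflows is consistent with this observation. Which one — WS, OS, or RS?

WS: PE[2][0] is outside its 2×2 grid.
OS [3×2] PE[2][0] across cycles:
  step 0 · PE2,0: acc=0; fwd→0 fwd↓0
  step 1 · PE2,0: acc=0; fwd→0 fwd↓0
  step 2 · PE2,0: acc=63; fwd→7 fwd↓9
  step 3 · PE2,0: acc=127; fwd→8 fwd↓8
RS [3×2] PE[2][0] across cycles:
  step 0 · PE2,0: acc=0; fwd→0 fwd↓0
  step 1 · PE2,0: acc=0; fwd→0 fwd↓0
  step 2 · PE2,0: acc=63; fwd→63 fwd↓9
  step 3 · PE2,0: acc=21; fwd→21 fwd↓3

dataflow = RS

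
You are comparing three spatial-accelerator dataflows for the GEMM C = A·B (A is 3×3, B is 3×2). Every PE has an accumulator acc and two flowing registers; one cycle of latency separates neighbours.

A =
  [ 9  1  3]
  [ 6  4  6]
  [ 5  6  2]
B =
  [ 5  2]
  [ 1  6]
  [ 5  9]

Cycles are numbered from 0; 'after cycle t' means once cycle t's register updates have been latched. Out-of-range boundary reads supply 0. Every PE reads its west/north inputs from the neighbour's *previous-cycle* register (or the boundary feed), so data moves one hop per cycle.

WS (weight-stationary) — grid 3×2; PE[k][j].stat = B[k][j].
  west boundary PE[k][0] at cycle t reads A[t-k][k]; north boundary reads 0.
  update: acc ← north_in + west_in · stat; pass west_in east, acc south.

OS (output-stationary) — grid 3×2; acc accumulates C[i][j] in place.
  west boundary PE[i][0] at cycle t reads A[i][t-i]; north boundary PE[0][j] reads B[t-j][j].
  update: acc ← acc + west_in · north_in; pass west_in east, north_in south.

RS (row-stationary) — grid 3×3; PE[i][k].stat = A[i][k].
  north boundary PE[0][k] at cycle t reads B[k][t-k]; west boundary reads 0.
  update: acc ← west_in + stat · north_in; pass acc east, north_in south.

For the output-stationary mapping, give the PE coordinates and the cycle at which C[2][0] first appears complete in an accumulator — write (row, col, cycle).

(row, col, cycle) = (2, 0, 4)

OS — PE[2][0] is where C[2][0] collects:
  cycle 0: PE[2][0] → acc 0, east 0, south 0
  cycle 1: PE[2][0] → acc 0, east 0, south 0
  cycle 2: PE[2][0] → acc 25, east 5, south 5
  cycle 3: PE[2][0] → acc 31, east 6, south 1
  cycle 4: PE[2][0] → acc 41, east 2, south 5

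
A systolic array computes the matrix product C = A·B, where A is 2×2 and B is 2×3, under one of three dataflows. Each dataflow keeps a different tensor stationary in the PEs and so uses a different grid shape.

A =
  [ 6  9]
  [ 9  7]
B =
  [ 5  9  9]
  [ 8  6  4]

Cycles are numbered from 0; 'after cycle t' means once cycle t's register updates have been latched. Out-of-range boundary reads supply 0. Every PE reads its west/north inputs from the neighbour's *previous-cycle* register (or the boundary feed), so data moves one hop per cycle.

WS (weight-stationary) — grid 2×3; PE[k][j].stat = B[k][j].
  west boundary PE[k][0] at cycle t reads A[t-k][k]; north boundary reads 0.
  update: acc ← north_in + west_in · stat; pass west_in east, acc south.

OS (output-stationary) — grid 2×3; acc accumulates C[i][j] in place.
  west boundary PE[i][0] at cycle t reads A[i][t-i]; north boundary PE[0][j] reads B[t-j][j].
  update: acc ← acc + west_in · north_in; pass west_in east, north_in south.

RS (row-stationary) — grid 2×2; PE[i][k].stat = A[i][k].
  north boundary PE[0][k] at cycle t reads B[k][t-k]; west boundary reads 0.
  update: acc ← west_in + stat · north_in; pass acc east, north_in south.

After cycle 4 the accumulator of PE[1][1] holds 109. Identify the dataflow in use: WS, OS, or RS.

dataflow = RS

Under WS (2×3), PE[1][1]:
  after 0 — PE[1][1] acc=0, pass-E 0, pass-S 0
  after 1 — PE[1][1] acc=0, pass-E 0, pass-S 0
  after 2 — PE[1][1] acc=108, pass-E 9, pass-S 108
  after 3 — PE[1][1] acc=123, pass-E 7, pass-S 123
  after 4 — PE[1][1] acc=0, pass-E 0, pass-S 0
Under OS (2×3), PE[1][1]:
  after 0 — PE[1][1] acc=0, pass-E 0, pass-S 0
  after 1 — PE[1][1] acc=0, pass-E 0, pass-S 0
  after 2 — PE[1][1] acc=81, pass-E 9, pass-S 9
  after 3 — PE[1][1] acc=123, pass-E 7, pass-S 6
  after 4 — PE[1][1] acc=123, pass-E 0, pass-S 0
Under RS (2×2), PE[1][1]:
  after 0 — PE[1][1] acc=0, pass-E 0, pass-S 0
  after 1 — PE[1][1] acc=0, pass-E 0, pass-S 0
  after 2 — PE[1][1] acc=101, pass-E 101, pass-S 8
  after 3 — PE[1][1] acc=123, pass-E 123, pass-S 6
  after 4 — PE[1][1] acc=109, pass-E 109, pass-S 4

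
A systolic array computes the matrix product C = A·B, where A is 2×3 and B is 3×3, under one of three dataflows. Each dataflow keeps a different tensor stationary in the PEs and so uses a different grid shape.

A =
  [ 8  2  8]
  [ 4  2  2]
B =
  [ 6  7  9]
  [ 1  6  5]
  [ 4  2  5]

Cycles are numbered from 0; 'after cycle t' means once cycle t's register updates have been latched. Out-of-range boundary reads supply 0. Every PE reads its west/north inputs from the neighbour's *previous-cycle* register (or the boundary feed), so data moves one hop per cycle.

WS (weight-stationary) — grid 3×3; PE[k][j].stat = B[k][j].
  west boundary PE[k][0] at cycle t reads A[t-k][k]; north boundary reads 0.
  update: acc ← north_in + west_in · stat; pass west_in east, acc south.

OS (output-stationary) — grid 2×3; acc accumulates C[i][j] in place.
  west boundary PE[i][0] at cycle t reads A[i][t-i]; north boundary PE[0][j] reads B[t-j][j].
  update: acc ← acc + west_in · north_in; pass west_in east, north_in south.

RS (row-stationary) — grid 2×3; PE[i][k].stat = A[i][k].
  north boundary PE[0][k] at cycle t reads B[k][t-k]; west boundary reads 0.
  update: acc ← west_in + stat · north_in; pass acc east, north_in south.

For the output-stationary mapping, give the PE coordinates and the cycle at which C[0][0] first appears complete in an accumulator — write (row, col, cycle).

(row, col, cycle) = (0, 0, 2)

OS — PE[0][0] is where C[0][0] collects:
  0: (0,0).acc=48  regs=<8,6>
  1: (0,0).acc=50  regs=<2,1>
  2: (0,0).acc=82  regs=<8,4>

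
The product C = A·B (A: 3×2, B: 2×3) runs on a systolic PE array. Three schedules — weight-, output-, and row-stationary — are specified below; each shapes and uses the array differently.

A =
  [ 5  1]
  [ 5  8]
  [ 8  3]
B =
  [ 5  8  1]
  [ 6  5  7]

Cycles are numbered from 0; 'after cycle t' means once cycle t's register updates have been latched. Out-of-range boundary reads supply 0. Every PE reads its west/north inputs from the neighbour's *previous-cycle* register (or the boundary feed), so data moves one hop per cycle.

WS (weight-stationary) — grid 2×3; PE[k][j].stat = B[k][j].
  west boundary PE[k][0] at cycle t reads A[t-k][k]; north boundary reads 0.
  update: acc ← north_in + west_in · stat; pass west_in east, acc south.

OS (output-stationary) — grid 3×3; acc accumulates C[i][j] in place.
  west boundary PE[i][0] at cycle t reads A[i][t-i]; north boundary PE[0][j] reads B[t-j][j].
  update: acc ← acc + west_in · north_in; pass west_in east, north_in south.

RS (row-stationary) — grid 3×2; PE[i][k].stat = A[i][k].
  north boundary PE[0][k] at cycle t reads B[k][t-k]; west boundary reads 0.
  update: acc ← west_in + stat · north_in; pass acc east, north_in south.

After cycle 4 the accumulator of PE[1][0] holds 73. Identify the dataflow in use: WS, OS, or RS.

dataflow = OS

— WS: 2×3; PE[1][0] trace:
  cycle 0: PE[1][0] → acc 0, east 0, south 0
  cycle 1: PE[1][0] → acc 31, east 1, south 31
  cycle 2: PE[1][0] → acc 73, east 8, south 73
  cycle 3: PE[1][0] → acc 58, east 3, south 58
  cycle 4: PE[1][0] → acc 0, east 0, south 0
— OS: 3×3; PE[1][0] trace:
  cycle 0: PE[1][0] → acc 0, east 0, south 0
  cycle 1: PE[1][0] → acc 25, east 5, south 5
  cycle 2: PE[1][0] → acc 73, east 8, south 6
  cycle 3: PE[1][0] → acc 73, east 0, south 0
  cycle 4: PE[1][0] → acc 73, east 0, south 0
— RS: 3×2; PE[1][0] trace:
  cycle 0: PE[1][0] → acc 0, east 0, south 0
  cycle 1: PE[1][0] → acc 25, east 25, south 5
  cycle 2: PE[1][0] → acc 40, east 40, south 8
  cycle 3: PE[1][0] → acc 5, east 5, south 1
  cycle 4: PE[1][0] → acc 0, east 0, south 0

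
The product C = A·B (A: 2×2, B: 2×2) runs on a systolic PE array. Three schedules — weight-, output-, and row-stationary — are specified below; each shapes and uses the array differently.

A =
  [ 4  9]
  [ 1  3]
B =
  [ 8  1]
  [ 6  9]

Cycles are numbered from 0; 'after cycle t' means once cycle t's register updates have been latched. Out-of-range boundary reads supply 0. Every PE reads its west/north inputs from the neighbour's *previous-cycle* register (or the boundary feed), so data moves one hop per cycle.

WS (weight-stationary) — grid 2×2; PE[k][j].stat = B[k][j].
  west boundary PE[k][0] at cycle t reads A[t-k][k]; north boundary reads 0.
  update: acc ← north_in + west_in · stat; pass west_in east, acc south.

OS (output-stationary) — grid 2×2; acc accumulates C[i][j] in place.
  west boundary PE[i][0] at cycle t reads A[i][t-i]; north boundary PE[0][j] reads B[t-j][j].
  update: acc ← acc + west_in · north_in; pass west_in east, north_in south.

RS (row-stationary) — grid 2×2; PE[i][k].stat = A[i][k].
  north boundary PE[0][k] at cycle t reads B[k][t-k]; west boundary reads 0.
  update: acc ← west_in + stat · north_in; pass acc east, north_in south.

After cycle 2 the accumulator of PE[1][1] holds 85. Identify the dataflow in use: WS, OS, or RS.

WS (2×2 grid), PE[1][1]:
  t=0 PE[1][1]: acc=0 h=0 v=0
  t=1 PE[1][1]: acc=0 h=0 v=0
  t=2 PE[1][1]: acc=85 h=9 v=85
OS (2×2 grid), PE[1][1]:
  t=0 PE[1][1]: acc=0 h=0 v=0
  t=1 PE[1][1]: acc=0 h=0 v=0
  t=2 PE[1][1]: acc=1 h=1 v=1
RS (2×2 grid), PE[1][1]:
  t=0 PE[1][1]: acc=0 h=0 v=0
  t=1 PE[1][1]: acc=0 h=0 v=0
  t=2 PE[1][1]: acc=26 h=26 v=6

dataflow = WS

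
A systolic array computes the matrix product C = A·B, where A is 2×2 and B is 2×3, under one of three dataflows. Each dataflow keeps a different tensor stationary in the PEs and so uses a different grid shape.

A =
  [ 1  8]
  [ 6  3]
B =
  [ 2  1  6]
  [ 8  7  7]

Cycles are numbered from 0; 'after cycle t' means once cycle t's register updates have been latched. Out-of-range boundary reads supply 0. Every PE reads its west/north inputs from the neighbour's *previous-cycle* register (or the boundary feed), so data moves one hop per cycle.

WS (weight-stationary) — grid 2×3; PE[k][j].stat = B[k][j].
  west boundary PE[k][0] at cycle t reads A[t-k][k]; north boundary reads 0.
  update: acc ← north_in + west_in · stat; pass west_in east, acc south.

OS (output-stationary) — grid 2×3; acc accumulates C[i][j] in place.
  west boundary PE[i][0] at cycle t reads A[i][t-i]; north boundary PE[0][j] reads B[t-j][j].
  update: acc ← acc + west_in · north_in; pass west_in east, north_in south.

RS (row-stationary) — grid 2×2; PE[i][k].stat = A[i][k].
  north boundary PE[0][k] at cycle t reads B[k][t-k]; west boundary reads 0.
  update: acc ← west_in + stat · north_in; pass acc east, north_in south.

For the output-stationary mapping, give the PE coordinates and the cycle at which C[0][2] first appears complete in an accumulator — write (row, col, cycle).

(row, col, cycle) = (0, 2, 3)

OS: C[0][2] accumulates in PE[0][2]:
  c0 r0c2: 0 / 0 / 0
  c1 r0c2: 0 / 0 / 0
  c2 r0c2: 6 / 1 / 6
  c3 r0c2: 62 / 8 / 7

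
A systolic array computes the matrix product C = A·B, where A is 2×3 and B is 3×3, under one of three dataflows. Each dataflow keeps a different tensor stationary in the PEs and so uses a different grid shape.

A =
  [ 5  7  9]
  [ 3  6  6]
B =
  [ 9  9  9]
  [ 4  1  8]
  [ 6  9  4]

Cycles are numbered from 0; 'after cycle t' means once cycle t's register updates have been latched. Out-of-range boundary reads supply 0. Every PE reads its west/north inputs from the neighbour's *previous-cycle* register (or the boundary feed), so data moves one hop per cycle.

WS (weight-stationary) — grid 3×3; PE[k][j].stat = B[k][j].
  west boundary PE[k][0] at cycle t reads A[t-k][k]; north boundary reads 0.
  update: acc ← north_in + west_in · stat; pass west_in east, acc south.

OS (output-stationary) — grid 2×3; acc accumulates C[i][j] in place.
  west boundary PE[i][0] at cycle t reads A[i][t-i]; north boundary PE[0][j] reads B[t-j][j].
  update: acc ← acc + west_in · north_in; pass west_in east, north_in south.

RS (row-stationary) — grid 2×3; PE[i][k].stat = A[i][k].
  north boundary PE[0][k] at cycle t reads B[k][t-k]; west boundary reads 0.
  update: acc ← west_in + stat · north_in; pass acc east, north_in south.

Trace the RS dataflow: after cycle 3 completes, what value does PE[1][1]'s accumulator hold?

RS 2×3: PE[1][1] cycle-by-cycle (with neighbour feeds):
  0: (0,1).acc=0  regs=<0,0>
  0: (1,0).acc=0  regs=<0,0>
  0: (1,1).acc=0  regs=<0,0>
  1: (0,1).acc=73  regs=<73,4>
  1: (1,0).acc=27  regs=<27,9>
  1: (1,1).acc=0  regs=<0,0>
  2: (0,1).acc=52  regs=<52,1>
  2: (1,0).acc=27  regs=<27,9>
  2: (1,1).acc=51  regs=<51,4>
  3: (0,1).acc=101  regs=<101,8>
  3: (1,0).acc=27  regs=<27,9>
  3: (1,1).acc=33  regs=<33,1>

PE[1][1].acc = 33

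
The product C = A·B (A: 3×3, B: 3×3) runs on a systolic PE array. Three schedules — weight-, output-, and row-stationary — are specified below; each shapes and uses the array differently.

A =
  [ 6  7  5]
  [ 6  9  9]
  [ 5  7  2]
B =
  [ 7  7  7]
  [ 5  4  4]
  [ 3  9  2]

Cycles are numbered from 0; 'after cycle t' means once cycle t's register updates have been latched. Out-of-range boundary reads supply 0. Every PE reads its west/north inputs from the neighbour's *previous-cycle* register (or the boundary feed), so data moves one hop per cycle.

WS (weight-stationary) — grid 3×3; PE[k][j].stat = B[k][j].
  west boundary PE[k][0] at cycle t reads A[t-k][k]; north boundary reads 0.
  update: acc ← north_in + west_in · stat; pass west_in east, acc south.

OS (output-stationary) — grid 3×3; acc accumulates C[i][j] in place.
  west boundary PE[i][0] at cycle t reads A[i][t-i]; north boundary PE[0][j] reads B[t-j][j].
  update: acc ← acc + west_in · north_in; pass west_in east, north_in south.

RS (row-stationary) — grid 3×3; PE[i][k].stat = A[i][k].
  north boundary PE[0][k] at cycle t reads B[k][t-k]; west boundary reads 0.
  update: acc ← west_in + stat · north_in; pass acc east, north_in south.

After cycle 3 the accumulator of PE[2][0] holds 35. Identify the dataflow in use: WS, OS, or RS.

Under WS (3×3), PE[2][0]:
  cycle 0: PE[2][0] → acc 0, east 0, south 0
  cycle 1: PE[2][0] → acc 0, east 0, south 0
  cycle 2: PE[2][0] → acc 92, east 5, south 92
  cycle 3: PE[2][0] → acc 114, east 9, south 114
Under OS (3×3), PE[2][0]:
  cycle 0: PE[2][0] → acc 0, east 0, south 0
  cycle 1: PE[2][0] → acc 0, east 0, south 0
  cycle 2: PE[2][0] → acc 35, east 5, south 7
  cycle 3: PE[2][0] → acc 70, east 7, south 5
Under RS (3×3), PE[2][0]:
  cycle 0: PE[2][0] → acc 0, east 0, south 0
  cycle 1: PE[2][0] → acc 0, east 0, south 0
  cycle 2: PE[2][0] → acc 35, east 35, south 7
  cycle 3: PE[2][0] → acc 35, east 35, south 7

dataflow = RS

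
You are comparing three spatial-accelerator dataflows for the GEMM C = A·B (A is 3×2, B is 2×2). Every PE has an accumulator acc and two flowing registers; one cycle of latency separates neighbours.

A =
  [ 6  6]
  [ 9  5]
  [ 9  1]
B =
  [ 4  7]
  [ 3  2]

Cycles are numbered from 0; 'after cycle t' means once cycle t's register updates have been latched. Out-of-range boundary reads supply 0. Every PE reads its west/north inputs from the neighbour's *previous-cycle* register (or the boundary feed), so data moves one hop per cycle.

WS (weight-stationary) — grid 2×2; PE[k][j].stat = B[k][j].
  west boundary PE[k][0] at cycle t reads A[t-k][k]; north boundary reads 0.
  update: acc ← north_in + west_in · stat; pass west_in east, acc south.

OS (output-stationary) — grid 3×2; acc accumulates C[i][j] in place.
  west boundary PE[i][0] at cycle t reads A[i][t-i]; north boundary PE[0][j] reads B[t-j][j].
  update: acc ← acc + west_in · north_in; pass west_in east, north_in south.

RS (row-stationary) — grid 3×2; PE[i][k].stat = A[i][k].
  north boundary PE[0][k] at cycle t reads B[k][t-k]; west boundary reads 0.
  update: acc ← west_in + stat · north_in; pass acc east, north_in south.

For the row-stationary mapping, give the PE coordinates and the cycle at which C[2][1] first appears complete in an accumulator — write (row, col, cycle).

(row, col, cycle) = (2, 1, 4)

RS: C[2][1] accumulates in PE[2][1]:
  cycle 0: PE[2][1] → acc 0, east 0, south 0
  cycle 1: PE[2][1] → acc 0, east 0, south 0
  cycle 2: PE[2][1] → acc 0, east 0, south 0
  cycle 3: PE[2][1] → acc 39, east 39, south 3
  cycle 4: PE[2][1] → acc 65, east 65, south 2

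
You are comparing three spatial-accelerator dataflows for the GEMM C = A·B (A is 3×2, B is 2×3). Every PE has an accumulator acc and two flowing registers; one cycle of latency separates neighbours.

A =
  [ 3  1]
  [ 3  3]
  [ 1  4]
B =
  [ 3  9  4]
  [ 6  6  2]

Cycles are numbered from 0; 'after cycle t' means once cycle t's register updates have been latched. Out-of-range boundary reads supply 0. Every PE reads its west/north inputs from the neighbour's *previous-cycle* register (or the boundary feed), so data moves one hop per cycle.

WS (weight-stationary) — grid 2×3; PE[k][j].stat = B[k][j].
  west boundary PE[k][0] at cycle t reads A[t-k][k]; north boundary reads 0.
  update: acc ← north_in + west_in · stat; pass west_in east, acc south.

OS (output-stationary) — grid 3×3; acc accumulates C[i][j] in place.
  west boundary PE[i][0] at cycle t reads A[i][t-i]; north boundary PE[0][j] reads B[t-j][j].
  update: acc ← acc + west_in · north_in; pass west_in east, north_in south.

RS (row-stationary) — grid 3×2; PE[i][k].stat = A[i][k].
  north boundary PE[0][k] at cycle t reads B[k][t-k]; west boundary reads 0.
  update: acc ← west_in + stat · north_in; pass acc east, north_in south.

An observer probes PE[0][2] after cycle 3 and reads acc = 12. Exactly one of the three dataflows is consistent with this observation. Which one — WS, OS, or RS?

Under WS (2×3), PE[0][2]:
  @0  [0,2]  acc 0  |  →0  ↓0
  @1  [0,2]  acc 0  |  →0  ↓0
  @2  [0,2]  acc 12  |  →3  ↓12
  @3  [0,2]  acc 12  |  →3  ↓12
Under OS (3×3), PE[0][2]:
  @0  [0,2]  acc 0  |  →0  ↓0
  @1  [0,2]  acc 0  |  →0  ↓0
  @2  [0,2]  acc 12  |  →3  ↓4
  @3  [0,2]  acc 14  |  →1  ↓2
RS: PE[0][2] is outside its 3×2 grid.

dataflow = WS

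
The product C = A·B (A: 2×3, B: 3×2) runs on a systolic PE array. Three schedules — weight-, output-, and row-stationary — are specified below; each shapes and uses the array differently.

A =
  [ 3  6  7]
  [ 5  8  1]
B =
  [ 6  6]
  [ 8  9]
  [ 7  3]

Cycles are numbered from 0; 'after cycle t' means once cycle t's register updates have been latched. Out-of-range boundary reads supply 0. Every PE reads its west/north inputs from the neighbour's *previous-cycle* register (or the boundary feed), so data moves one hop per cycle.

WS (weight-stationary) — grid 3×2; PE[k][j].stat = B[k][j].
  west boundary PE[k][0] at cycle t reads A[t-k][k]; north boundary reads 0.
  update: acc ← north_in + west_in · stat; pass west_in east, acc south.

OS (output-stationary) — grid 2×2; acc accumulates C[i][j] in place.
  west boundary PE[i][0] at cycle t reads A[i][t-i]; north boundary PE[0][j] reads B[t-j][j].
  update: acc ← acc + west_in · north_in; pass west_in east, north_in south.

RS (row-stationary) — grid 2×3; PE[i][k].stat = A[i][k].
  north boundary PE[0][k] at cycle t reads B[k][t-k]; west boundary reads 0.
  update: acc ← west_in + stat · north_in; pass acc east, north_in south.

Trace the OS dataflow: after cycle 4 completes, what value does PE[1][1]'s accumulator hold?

OS on a 2×2 grid — tracing PE[1][1] and its feeders:
  @0  [0,1]  acc 0  |  →0  ↓0
  @0  [1,0]  acc 0  |  →0  ↓0
  @0  [1,1]  acc 0  |  →0  ↓0
  @1  [0,1]  acc 18  |  →3  ↓6
  @1  [1,0]  acc 30  |  →5  ↓6
  @1  [1,1]  acc 0  |  →0  ↓0
  @2  [0,1]  acc 72  |  →6  ↓9
  @2  [1,0]  acc 94  |  →8  ↓8
  @2  [1,1]  acc 30  |  →5  ↓6
  @3  [0,1]  acc 93  |  →7  ↓3
  @3  [1,0]  acc 101  |  →1  ↓7
  @3  [1,1]  acc 102  |  →8  ↓9
  @4  [0,1]  acc 93  |  →0  ↓0
  @4  [1,0]  acc 101  |  →0  ↓0
  @4  [1,1]  acc 105  |  →1  ↓3

PE[1][1].acc = 105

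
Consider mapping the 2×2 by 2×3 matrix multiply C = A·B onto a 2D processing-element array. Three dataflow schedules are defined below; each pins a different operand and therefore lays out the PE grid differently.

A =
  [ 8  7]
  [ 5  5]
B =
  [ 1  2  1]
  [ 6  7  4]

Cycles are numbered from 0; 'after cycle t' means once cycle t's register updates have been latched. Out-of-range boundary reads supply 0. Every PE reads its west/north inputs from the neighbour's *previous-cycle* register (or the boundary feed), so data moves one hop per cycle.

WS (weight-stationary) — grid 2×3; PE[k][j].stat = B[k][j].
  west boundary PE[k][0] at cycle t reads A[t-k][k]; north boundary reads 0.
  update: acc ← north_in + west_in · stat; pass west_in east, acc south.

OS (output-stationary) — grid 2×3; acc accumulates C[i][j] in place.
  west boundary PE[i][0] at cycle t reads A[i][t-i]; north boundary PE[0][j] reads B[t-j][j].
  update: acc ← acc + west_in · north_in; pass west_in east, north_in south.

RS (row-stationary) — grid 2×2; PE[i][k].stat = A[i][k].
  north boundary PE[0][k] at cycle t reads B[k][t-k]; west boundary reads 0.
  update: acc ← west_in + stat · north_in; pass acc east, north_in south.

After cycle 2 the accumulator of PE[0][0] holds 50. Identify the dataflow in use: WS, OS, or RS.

dataflow = OS

Under WS (2×3), PE[0][0]:
  c0 r0c0: 8 / 8 / 8
  c1 r0c0: 5 / 5 / 5
  c2 r0c0: 0 / 0 / 0
Under OS (2×3), PE[0][0]:
  c0 r0c0: 8 / 8 / 1
  c1 r0c0: 50 / 7 / 6
  c2 r0c0: 50 / 0 / 0
Under RS (2×2), PE[0][0]:
  c0 r0c0: 8 / 8 / 1
  c1 r0c0: 16 / 16 / 2
  c2 r0c0: 8 / 8 / 1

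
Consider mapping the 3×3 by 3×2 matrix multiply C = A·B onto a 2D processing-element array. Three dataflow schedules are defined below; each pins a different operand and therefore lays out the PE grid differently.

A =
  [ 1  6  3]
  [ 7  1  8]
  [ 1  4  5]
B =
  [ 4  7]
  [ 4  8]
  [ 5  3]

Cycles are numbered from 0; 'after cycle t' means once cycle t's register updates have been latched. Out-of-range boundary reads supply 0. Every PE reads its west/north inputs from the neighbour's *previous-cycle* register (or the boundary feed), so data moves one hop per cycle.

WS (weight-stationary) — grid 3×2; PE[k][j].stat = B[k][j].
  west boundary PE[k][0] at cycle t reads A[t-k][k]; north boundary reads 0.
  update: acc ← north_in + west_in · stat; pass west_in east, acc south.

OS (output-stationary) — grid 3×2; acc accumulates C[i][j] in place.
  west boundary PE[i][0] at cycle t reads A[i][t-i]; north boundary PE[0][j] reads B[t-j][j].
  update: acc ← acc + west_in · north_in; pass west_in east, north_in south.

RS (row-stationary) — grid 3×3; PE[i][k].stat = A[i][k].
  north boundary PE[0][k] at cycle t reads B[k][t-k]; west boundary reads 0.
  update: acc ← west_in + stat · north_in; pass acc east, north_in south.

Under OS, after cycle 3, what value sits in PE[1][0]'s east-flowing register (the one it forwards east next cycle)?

OS (3×2). Following PE[1][0] plus its west/north inputs:
  [0] (0,0) acc=4 (h:1 v:4)
  [0] (1,0) acc=0 (h:0 v:0)
  [1] (0,0) acc=28 (h:6 v:4)
  [1] (1,0) acc=28 (h:7 v:4)
  [2] (0,0) acc=43 (h:3 v:5)
  [2] (1,0) acc=32 (h:1 v:4)
  [3] (0,0) acc=43 (h:0 v:0)
  [3] (1,0) acc=72 (h:8 v:5)

register = 8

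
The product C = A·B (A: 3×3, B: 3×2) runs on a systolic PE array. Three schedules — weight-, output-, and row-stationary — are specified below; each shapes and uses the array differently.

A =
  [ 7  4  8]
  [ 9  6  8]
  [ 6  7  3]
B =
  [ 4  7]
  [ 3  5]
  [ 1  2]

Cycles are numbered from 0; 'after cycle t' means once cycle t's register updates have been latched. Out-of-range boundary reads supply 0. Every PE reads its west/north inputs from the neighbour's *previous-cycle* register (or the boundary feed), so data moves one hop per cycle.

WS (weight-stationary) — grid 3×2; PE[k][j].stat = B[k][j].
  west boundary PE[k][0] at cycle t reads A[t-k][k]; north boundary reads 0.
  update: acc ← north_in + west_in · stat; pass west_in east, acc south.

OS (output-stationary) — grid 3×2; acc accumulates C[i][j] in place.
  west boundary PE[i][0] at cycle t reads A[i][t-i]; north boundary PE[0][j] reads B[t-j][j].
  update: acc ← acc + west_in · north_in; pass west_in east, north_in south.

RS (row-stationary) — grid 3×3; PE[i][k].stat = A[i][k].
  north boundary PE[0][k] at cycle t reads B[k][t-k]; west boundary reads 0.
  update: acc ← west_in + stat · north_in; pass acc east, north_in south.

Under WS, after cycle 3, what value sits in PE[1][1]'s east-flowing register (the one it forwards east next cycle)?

register = 6

Tracing WS — 3×2 array, target PE[1][1]:
  @0  [0,1]  acc 0  |  →0  ↓0
  @0  [1,0]  acc 0  |  →0  ↓0
  @0  [1,1]  acc 0  |  →0  ↓0
  @1  [0,1]  acc 49  |  →7  ↓49
  @1  [1,0]  acc 40  |  →4  ↓40
  @1  [1,1]  acc 0  |  →0  ↓0
  @2  [0,1]  acc 63  |  →9  ↓63
  @2  [1,0]  acc 54  |  →6  ↓54
  @2  [1,1]  acc 69  |  →4  ↓69
  @3  [0,1]  acc 42  |  →6  ↓42
  @3  [1,0]  acc 45  |  →7  ↓45
  @3  [1,1]  acc 93  |  →6  ↓93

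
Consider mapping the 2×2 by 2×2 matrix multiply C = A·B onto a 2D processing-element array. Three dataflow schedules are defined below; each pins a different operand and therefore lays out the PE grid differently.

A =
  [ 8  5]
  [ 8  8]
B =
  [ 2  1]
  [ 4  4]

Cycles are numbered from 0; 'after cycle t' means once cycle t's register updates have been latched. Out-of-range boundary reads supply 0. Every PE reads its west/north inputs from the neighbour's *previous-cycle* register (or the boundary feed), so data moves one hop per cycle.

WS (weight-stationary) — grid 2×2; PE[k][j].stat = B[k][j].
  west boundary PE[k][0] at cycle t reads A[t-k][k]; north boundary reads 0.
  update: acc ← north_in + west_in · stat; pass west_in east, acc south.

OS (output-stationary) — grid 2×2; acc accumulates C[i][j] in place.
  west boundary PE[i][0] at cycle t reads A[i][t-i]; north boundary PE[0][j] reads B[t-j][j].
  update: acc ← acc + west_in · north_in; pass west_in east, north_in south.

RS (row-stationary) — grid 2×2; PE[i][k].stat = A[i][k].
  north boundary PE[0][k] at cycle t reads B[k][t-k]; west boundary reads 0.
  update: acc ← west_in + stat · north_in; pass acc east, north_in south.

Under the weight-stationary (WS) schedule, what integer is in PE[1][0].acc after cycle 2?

Tracing WS — 2×2 array, target PE[1][0]:
  after 0 — PE[0][0] acc=16, pass-E 8, pass-S 16
  after 0 — PE[1][0] acc=0, pass-E 0, pass-S 0
  after 1 — PE[0][0] acc=16, pass-E 8, pass-S 16
  after 1 — PE[1][0] acc=36, pass-E 5, pass-S 36
  after 2 — PE[0][0] acc=0, pass-E 0, pass-S 0
  after 2 — PE[1][0] acc=48, pass-E 8, pass-S 48

PE[1][0].acc = 48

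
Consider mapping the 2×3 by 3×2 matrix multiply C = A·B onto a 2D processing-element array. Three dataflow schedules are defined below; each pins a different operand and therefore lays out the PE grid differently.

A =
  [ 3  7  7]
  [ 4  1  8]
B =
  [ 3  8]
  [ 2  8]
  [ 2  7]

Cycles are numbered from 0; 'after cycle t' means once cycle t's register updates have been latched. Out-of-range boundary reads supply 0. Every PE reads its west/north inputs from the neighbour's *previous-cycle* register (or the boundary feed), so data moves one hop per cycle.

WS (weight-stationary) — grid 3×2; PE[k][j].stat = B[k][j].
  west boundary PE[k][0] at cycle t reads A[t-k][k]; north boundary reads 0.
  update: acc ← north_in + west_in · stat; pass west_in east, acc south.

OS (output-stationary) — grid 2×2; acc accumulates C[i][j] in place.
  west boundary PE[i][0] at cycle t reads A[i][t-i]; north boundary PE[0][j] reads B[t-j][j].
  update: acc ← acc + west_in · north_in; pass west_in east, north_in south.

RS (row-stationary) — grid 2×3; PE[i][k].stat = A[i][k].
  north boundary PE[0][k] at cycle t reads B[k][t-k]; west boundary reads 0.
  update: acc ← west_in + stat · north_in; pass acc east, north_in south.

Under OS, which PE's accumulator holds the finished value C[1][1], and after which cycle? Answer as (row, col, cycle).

Under OS, C[1][1] lands at PE[1][1]:
  after 0 — PE[1][1] acc=0, pass-E 0, pass-S 0
  after 1 — PE[1][1] acc=0, pass-E 0, pass-S 0
  after 2 — PE[1][1] acc=32, pass-E 4, pass-S 8
  after 3 — PE[1][1] acc=40, pass-E 1, pass-S 8
  after 4 — PE[1][1] acc=96, pass-E 8, pass-S 7

(row, col, cycle) = (1, 1, 4)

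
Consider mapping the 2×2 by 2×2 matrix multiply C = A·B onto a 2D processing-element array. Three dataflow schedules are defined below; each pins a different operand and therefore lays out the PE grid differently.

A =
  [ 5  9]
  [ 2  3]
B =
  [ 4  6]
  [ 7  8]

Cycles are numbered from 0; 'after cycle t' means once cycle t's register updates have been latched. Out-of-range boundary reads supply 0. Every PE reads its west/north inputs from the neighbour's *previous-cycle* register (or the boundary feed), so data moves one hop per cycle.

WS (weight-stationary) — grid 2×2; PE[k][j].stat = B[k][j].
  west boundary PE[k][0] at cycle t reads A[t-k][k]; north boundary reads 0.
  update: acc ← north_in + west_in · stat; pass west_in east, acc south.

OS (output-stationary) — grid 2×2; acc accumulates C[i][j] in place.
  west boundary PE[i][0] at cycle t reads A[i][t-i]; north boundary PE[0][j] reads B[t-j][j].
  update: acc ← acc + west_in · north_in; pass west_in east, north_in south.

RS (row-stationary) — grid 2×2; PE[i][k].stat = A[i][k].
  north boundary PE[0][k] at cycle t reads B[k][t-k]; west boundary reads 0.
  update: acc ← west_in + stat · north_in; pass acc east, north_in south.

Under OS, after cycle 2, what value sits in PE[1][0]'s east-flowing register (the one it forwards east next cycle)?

register = 3

OS on a 2×2 grid — tracing PE[1][0] and its feeders:
  cycle 0: PE[0][0] → acc 20, east 5, south 4
  cycle 0: PE[1][0] → acc 0, east 0, south 0
  cycle 1: PE[0][0] → acc 83, east 9, south 7
  cycle 1: PE[1][0] → acc 8, east 2, south 4
  cycle 2: PE[0][0] → acc 83, east 0, south 0
  cycle 2: PE[1][0] → acc 29, east 3, south 7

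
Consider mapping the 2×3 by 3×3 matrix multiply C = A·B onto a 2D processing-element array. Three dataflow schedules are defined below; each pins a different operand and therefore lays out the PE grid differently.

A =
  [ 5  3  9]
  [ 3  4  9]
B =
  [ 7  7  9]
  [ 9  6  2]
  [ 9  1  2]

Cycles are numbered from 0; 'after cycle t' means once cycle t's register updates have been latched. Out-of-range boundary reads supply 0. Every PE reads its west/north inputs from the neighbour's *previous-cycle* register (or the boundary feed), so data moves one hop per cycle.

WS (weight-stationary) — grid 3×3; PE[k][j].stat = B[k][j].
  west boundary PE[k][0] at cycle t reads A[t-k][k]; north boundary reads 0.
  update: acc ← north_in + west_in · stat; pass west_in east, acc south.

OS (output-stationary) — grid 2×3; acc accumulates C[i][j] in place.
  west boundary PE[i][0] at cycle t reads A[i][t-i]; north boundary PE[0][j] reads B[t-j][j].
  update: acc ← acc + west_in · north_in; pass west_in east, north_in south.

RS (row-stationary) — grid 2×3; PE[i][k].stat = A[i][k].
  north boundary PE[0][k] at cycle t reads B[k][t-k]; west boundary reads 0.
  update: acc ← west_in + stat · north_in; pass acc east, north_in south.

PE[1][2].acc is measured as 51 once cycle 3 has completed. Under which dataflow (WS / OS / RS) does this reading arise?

dataflow = WS

Under WS (3×3), PE[1][2]:
  after 0 — PE[1][2] acc=0, pass-E 0, pass-S 0
  after 1 — PE[1][2] acc=0, pass-E 0, pass-S 0
  after 2 — PE[1][2] acc=0, pass-E 0, pass-S 0
  after 3 — PE[1][2] acc=51, pass-E 3, pass-S 51
Under OS (2×3), PE[1][2]:
  after 0 — PE[1][2] acc=0, pass-E 0, pass-S 0
  after 1 — PE[1][2] acc=0, pass-E 0, pass-S 0
  after 2 — PE[1][2] acc=0, pass-E 0, pass-S 0
  after 3 — PE[1][2] acc=27, pass-E 3, pass-S 9
Under RS (2×3), PE[1][2]:
  after 0 — PE[1][2] acc=0, pass-E 0, pass-S 0
  after 1 — PE[1][2] acc=0, pass-E 0, pass-S 0
  after 2 — PE[1][2] acc=0, pass-E 0, pass-S 0
  after 3 — PE[1][2] acc=138, pass-E 138, pass-S 9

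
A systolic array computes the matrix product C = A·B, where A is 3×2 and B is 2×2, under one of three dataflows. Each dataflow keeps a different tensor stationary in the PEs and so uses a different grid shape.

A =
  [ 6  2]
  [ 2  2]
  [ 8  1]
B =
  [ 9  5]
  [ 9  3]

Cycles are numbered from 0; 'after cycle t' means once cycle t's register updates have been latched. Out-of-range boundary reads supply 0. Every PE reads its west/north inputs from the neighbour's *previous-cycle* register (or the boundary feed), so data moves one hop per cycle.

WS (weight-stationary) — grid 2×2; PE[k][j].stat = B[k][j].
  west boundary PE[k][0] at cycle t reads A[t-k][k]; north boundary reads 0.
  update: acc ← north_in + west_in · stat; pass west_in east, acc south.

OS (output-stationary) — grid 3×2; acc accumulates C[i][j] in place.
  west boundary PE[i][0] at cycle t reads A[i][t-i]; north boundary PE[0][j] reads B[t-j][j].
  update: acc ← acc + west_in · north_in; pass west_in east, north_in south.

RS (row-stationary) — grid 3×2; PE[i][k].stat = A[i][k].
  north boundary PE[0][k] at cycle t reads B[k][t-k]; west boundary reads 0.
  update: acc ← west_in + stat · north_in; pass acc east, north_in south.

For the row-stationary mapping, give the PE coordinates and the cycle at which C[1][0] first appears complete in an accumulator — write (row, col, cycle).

RS — PE[1][1] is where C[1][0] collects:
  t=0 PE[1][1]: acc=0 h=0 v=0
  t=1 PE[1][1]: acc=0 h=0 v=0
  t=2 PE[1][1]: acc=36 h=36 v=9

(row, col, cycle) = (1, 1, 2)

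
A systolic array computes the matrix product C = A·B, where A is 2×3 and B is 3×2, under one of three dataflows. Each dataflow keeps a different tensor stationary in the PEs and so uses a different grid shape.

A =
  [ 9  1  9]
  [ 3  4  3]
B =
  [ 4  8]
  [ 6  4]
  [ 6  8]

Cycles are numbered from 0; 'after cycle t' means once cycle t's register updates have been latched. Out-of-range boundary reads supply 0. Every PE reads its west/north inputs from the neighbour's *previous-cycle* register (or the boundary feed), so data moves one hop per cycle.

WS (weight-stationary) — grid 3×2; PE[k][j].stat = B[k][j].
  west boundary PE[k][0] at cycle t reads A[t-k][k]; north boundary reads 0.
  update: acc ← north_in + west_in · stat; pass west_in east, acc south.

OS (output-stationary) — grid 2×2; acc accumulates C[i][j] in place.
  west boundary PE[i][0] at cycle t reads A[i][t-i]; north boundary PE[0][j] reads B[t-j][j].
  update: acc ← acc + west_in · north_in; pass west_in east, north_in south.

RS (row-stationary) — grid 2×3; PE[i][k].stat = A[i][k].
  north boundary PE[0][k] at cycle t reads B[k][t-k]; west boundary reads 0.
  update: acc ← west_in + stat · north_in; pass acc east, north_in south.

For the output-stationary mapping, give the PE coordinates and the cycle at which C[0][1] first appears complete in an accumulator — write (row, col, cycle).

OS: C[0][1] accumulates in PE[0][1]:
  c0 r0c1: 0 / 0 / 0
  c1 r0c1: 72 / 9 / 8
  c2 r0c1: 76 / 1 / 4
  c3 r0c1: 148 / 9 / 8

(row, col, cycle) = (0, 1, 3)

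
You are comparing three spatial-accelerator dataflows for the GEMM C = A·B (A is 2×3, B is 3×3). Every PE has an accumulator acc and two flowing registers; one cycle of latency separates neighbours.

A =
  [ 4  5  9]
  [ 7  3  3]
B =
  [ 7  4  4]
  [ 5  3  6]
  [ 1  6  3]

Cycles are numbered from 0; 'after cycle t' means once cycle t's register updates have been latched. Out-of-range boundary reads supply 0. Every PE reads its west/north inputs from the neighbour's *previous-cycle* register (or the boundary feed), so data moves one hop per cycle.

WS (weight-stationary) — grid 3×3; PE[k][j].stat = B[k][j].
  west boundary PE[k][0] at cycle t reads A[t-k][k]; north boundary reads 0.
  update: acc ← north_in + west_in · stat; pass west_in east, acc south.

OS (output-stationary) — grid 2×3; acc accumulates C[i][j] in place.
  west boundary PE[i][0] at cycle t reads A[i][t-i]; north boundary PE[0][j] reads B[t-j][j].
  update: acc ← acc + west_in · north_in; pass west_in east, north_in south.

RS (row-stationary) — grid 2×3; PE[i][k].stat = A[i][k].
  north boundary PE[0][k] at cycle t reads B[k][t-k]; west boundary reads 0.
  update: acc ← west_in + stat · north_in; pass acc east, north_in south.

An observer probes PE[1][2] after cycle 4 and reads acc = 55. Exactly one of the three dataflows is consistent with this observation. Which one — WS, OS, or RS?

— WS: 3×3; PE[1][2] trace:
  @0  [1,2]  acc 0  |  →0  ↓0
  @1  [1,2]  acc 0  |  →0  ↓0
  @2  [1,2]  acc 0  |  →0  ↓0
  @3  [1,2]  acc 46  |  →5  ↓46
  @4  [1,2]  acc 46  |  →3  ↓46
— OS: 2×3; PE[1][2] trace:
  @0  [1,2]  acc 0  |  →0  ↓0
  @1  [1,2]  acc 0  |  →0  ↓0
  @2  [1,2]  acc 0  |  →0  ↓0
  @3  [1,2]  acc 28  |  →7  ↓4
  @4  [1,2]  acc 46  |  →3  ↓6
— RS: 2×3; PE[1][2] trace:
  @0  [1,2]  acc 0  |  →0  ↓0
  @1  [1,2]  acc 0  |  →0  ↓0
  @2  [1,2]  acc 0  |  →0  ↓0
  @3  [1,2]  acc 67  |  →67  ↓1
  @4  [1,2]  acc 55  |  →55  ↓6

dataflow = RS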